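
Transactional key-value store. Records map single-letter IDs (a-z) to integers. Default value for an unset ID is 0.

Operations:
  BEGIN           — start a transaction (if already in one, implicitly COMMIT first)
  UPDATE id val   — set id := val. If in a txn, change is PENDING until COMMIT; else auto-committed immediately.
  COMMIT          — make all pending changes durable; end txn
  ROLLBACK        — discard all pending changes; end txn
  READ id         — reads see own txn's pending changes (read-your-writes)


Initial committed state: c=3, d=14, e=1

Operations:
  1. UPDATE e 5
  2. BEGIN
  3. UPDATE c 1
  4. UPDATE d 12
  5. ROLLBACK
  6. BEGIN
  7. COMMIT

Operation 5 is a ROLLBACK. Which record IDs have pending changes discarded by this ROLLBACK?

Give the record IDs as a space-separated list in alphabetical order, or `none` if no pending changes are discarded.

Initial committed: {c=3, d=14, e=1}
Op 1: UPDATE e=5 (auto-commit; committed e=5)
Op 2: BEGIN: in_txn=True, pending={}
Op 3: UPDATE c=1 (pending; pending now {c=1})
Op 4: UPDATE d=12 (pending; pending now {c=1, d=12})
Op 5: ROLLBACK: discarded pending ['c', 'd']; in_txn=False
Op 6: BEGIN: in_txn=True, pending={}
Op 7: COMMIT: merged [] into committed; committed now {c=3, d=14, e=5}
ROLLBACK at op 5 discards: ['c', 'd']

Answer: c d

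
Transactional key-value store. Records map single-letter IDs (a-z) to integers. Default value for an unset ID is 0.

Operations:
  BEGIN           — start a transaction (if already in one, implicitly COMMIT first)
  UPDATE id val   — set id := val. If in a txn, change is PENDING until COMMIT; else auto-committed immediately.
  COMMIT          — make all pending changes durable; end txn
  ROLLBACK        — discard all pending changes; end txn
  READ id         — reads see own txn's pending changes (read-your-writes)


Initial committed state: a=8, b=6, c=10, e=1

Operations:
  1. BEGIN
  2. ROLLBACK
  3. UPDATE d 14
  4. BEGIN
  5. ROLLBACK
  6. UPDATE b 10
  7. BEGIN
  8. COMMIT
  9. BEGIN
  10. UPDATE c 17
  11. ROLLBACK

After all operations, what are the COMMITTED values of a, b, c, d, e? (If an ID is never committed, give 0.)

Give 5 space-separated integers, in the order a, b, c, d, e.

Initial committed: {a=8, b=6, c=10, e=1}
Op 1: BEGIN: in_txn=True, pending={}
Op 2: ROLLBACK: discarded pending []; in_txn=False
Op 3: UPDATE d=14 (auto-commit; committed d=14)
Op 4: BEGIN: in_txn=True, pending={}
Op 5: ROLLBACK: discarded pending []; in_txn=False
Op 6: UPDATE b=10 (auto-commit; committed b=10)
Op 7: BEGIN: in_txn=True, pending={}
Op 8: COMMIT: merged [] into committed; committed now {a=8, b=10, c=10, d=14, e=1}
Op 9: BEGIN: in_txn=True, pending={}
Op 10: UPDATE c=17 (pending; pending now {c=17})
Op 11: ROLLBACK: discarded pending ['c']; in_txn=False
Final committed: {a=8, b=10, c=10, d=14, e=1}

Answer: 8 10 10 14 1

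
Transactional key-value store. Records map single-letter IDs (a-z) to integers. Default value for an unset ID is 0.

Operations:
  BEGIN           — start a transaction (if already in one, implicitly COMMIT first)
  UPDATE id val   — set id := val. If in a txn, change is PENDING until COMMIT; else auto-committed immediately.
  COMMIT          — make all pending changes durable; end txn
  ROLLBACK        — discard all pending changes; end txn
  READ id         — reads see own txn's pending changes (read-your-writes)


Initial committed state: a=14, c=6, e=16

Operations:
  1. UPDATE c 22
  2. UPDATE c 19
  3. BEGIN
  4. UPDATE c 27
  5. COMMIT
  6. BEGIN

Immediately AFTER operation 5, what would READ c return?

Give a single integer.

Initial committed: {a=14, c=6, e=16}
Op 1: UPDATE c=22 (auto-commit; committed c=22)
Op 2: UPDATE c=19 (auto-commit; committed c=19)
Op 3: BEGIN: in_txn=True, pending={}
Op 4: UPDATE c=27 (pending; pending now {c=27})
Op 5: COMMIT: merged ['c'] into committed; committed now {a=14, c=27, e=16}
After op 5: visible(c) = 27 (pending={}, committed={a=14, c=27, e=16})

Answer: 27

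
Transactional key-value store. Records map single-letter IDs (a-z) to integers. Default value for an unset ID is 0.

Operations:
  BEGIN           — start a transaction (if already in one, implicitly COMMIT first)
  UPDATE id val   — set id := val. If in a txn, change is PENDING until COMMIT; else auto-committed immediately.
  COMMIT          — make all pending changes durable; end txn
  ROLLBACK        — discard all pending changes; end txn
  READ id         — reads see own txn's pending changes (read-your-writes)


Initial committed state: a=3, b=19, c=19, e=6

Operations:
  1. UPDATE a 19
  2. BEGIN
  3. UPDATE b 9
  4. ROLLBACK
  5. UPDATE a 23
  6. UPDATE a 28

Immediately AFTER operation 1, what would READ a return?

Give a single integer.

Answer: 19

Derivation:
Initial committed: {a=3, b=19, c=19, e=6}
Op 1: UPDATE a=19 (auto-commit; committed a=19)
After op 1: visible(a) = 19 (pending={}, committed={a=19, b=19, c=19, e=6})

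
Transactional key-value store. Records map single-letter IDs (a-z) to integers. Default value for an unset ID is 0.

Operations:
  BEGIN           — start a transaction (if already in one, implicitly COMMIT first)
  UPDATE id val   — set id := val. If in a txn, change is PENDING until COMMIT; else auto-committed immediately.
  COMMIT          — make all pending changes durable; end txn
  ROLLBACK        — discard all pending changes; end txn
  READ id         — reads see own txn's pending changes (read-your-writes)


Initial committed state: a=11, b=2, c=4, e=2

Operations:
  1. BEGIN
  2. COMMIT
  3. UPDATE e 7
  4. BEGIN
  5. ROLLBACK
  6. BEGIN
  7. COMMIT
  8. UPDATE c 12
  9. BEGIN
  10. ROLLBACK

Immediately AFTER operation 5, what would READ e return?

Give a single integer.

Initial committed: {a=11, b=2, c=4, e=2}
Op 1: BEGIN: in_txn=True, pending={}
Op 2: COMMIT: merged [] into committed; committed now {a=11, b=2, c=4, e=2}
Op 3: UPDATE e=7 (auto-commit; committed e=7)
Op 4: BEGIN: in_txn=True, pending={}
Op 5: ROLLBACK: discarded pending []; in_txn=False
After op 5: visible(e) = 7 (pending={}, committed={a=11, b=2, c=4, e=7})

Answer: 7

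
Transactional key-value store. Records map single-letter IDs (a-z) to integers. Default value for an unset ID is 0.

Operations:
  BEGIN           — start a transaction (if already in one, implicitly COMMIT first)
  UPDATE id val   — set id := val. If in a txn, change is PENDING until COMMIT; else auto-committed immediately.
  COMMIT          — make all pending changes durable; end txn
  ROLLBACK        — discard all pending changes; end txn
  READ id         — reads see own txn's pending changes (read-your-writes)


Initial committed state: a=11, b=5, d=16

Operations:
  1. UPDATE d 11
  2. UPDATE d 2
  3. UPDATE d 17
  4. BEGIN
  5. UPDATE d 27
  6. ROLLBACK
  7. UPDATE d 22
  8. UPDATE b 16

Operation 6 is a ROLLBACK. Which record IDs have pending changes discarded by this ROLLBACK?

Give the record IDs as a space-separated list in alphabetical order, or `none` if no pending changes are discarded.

Answer: d

Derivation:
Initial committed: {a=11, b=5, d=16}
Op 1: UPDATE d=11 (auto-commit; committed d=11)
Op 2: UPDATE d=2 (auto-commit; committed d=2)
Op 3: UPDATE d=17 (auto-commit; committed d=17)
Op 4: BEGIN: in_txn=True, pending={}
Op 5: UPDATE d=27 (pending; pending now {d=27})
Op 6: ROLLBACK: discarded pending ['d']; in_txn=False
Op 7: UPDATE d=22 (auto-commit; committed d=22)
Op 8: UPDATE b=16 (auto-commit; committed b=16)
ROLLBACK at op 6 discards: ['d']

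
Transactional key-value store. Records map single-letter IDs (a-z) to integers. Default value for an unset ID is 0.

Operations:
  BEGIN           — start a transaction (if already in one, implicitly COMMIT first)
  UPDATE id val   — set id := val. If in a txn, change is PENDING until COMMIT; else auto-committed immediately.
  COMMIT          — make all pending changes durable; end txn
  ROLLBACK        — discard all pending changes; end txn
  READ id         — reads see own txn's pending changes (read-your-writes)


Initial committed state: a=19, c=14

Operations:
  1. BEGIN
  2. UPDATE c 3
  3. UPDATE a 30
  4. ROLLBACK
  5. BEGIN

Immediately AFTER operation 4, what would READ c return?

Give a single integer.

Initial committed: {a=19, c=14}
Op 1: BEGIN: in_txn=True, pending={}
Op 2: UPDATE c=3 (pending; pending now {c=3})
Op 3: UPDATE a=30 (pending; pending now {a=30, c=3})
Op 4: ROLLBACK: discarded pending ['a', 'c']; in_txn=False
After op 4: visible(c) = 14 (pending={}, committed={a=19, c=14})

Answer: 14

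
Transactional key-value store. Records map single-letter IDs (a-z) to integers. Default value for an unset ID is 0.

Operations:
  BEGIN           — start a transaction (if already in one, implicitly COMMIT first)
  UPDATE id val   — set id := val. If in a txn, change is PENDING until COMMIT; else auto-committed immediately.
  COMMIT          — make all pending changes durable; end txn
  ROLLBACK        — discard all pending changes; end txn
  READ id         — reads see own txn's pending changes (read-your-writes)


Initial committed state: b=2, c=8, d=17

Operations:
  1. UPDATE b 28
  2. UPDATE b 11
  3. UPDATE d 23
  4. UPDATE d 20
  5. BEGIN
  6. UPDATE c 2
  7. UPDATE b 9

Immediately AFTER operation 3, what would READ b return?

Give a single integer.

Initial committed: {b=2, c=8, d=17}
Op 1: UPDATE b=28 (auto-commit; committed b=28)
Op 2: UPDATE b=11 (auto-commit; committed b=11)
Op 3: UPDATE d=23 (auto-commit; committed d=23)
After op 3: visible(b) = 11 (pending={}, committed={b=11, c=8, d=23})

Answer: 11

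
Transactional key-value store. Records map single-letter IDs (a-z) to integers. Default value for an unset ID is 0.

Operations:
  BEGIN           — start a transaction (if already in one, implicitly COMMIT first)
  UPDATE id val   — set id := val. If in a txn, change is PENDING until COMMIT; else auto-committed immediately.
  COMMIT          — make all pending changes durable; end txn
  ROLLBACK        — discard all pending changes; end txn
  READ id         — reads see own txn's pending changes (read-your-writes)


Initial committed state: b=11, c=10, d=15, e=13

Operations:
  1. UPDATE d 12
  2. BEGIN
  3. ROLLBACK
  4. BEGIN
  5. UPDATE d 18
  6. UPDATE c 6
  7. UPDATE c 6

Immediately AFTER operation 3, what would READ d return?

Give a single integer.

Initial committed: {b=11, c=10, d=15, e=13}
Op 1: UPDATE d=12 (auto-commit; committed d=12)
Op 2: BEGIN: in_txn=True, pending={}
Op 3: ROLLBACK: discarded pending []; in_txn=False
After op 3: visible(d) = 12 (pending={}, committed={b=11, c=10, d=12, e=13})

Answer: 12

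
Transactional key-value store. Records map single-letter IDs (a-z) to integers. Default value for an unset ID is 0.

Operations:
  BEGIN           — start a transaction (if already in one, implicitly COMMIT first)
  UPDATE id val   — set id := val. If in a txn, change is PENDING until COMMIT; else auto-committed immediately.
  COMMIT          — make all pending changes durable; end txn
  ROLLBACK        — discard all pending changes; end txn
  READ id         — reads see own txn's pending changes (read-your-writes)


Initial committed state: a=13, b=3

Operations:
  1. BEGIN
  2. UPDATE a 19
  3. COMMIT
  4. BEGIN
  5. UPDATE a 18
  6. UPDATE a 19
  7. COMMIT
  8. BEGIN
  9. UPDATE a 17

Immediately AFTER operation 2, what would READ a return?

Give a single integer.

Initial committed: {a=13, b=3}
Op 1: BEGIN: in_txn=True, pending={}
Op 2: UPDATE a=19 (pending; pending now {a=19})
After op 2: visible(a) = 19 (pending={a=19}, committed={a=13, b=3})

Answer: 19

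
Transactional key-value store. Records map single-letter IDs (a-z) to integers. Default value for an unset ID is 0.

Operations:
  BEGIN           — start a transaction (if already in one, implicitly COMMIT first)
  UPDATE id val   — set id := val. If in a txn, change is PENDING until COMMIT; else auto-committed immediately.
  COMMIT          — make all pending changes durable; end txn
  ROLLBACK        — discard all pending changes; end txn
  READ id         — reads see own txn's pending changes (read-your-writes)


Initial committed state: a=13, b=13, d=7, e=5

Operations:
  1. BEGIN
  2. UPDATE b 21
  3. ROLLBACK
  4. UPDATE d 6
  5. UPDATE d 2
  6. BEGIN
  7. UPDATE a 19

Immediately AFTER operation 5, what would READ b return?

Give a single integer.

Initial committed: {a=13, b=13, d=7, e=5}
Op 1: BEGIN: in_txn=True, pending={}
Op 2: UPDATE b=21 (pending; pending now {b=21})
Op 3: ROLLBACK: discarded pending ['b']; in_txn=False
Op 4: UPDATE d=6 (auto-commit; committed d=6)
Op 5: UPDATE d=2 (auto-commit; committed d=2)
After op 5: visible(b) = 13 (pending={}, committed={a=13, b=13, d=2, e=5})

Answer: 13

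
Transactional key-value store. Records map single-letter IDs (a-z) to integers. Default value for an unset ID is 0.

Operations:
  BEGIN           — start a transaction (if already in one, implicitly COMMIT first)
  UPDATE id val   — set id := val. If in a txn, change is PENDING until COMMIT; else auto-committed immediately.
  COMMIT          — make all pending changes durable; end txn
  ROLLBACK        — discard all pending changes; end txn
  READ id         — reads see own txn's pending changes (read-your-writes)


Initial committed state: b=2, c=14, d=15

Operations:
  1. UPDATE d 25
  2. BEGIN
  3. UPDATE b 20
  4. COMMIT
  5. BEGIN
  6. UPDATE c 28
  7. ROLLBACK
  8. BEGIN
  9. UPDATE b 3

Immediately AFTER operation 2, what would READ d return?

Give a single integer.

Initial committed: {b=2, c=14, d=15}
Op 1: UPDATE d=25 (auto-commit; committed d=25)
Op 2: BEGIN: in_txn=True, pending={}
After op 2: visible(d) = 25 (pending={}, committed={b=2, c=14, d=25})

Answer: 25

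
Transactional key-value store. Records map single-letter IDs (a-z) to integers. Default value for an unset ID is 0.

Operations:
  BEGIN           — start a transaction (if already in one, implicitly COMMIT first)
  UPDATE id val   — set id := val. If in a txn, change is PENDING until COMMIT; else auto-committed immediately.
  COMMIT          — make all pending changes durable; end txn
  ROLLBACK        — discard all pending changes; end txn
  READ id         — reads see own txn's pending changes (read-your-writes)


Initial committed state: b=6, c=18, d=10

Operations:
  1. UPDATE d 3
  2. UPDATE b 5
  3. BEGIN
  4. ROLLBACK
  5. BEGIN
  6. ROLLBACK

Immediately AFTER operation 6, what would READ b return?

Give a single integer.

Initial committed: {b=6, c=18, d=10}
Op 1: UPDATE d=3 (auto-commit; committed d=3)
Op 2: UPDATE b=5 (auto-commit; committed b=5)
Op 3: BEGIN: in_txn=True, pending={}
Op 4: ROLLBACK: discarded pending []; in_txn=False
Op 5: BEGIN: in_txn=True, pending={}
Op 6: ROLLBACK: discarded pending []; in_txn=False
After op 6: visible(b) = 5 (pending={}, committed={b=5, c=18, d=3})

Answer: 5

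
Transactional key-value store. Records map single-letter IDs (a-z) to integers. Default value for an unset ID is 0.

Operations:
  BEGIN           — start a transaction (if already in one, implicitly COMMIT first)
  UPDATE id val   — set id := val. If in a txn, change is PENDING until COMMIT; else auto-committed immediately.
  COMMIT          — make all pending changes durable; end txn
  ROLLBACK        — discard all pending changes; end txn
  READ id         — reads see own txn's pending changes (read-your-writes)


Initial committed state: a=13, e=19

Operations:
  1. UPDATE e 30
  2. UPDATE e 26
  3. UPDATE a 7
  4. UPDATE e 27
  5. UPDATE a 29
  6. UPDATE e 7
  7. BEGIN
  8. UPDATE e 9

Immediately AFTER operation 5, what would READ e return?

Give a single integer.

Initial committed: {a=13, e=19}
Op 1: UPDATE e=30 (auto-commit; committed e=30)
Op 2: UPDATE e=26 (auto-commit; committed e=26)
Op 3: UPDATE a=7 (auto-commit; committed a=7)
Op 4: UPDATE e=27 (auto-commit; committed e=27)
Op 5: UPDATE a=29 (auto-commit; committed a=29)
After op 5: visible(e) = 27 (pending={}, committed={a=29, e=27})

Answer: 27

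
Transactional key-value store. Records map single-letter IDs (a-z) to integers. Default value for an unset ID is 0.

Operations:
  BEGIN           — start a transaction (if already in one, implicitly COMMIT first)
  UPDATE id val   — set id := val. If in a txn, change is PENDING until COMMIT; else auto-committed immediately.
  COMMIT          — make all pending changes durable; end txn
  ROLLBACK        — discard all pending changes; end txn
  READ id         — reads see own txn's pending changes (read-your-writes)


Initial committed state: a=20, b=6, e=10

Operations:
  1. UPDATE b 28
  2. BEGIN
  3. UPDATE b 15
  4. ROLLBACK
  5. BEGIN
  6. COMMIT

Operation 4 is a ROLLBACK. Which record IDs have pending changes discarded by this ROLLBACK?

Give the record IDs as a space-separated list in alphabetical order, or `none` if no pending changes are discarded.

Initial committed: {a=20, b=6, e=10}
Op 1: UPDATE b=28 (auto-commit; committed b=28)
Op 2: BEGIN: in_txn=True, pending={}
Op 3: UPDATE b=15 (pending; pending now {b=15})
Op 4: ROLLBACK: discarded pending ['b']; in_txn=False
Op 5: BEGIN: in_txn=True, pending={}
Op 6: COMMIT: merged [] into committed; committed now {a=20, b=28, e=10}
ROLLBACK at op 4 discards: ['b']

Answer: b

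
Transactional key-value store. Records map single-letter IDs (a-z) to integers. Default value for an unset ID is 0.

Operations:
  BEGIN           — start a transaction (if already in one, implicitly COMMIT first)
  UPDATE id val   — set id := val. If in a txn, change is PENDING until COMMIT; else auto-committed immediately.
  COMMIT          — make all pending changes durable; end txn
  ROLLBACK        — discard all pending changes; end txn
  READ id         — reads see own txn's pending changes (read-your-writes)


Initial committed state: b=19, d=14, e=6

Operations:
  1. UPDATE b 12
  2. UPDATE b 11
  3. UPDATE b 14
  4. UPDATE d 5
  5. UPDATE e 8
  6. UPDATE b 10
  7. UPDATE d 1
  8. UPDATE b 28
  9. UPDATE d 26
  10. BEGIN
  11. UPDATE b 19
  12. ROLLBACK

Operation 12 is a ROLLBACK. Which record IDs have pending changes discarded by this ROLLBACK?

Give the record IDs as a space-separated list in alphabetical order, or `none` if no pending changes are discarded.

Answer: b

Derivation:
Initial committed: {b=19, d=14, e=6}
Op 1: UPDATE b=12 (auto-commit; committed b=12)
Op 2: UPDATE b=11 (auto-commit; committed b=11)
Op 3: UPDATE b=14 (auto-commit; committed b=14)
Op 4: UPDATE d=5 (auto-commit; committed d=5)
Op 5: UPDATE e=8 (auto-commit; committed e=8)
Op 6: UPDATE b=10 (auto-commit; committed b=10)
Op 7: UPDATE d=1 (auto-commit; committed d=1)
Op 8: UPDATE b=28 (auto-commit; committed b=28)
Op 9: UPDATE d=26 (auto-commit; committed d=26)
Op 10: BEGIN: in_txn=True, pending={}
Op 11: UPDATE b=19 (pending; pending now {b=19})
Op 12: ROLLBACK: discarded pending ['b']; in_txn=False
ROLLBACK at op 12 discards: ['b']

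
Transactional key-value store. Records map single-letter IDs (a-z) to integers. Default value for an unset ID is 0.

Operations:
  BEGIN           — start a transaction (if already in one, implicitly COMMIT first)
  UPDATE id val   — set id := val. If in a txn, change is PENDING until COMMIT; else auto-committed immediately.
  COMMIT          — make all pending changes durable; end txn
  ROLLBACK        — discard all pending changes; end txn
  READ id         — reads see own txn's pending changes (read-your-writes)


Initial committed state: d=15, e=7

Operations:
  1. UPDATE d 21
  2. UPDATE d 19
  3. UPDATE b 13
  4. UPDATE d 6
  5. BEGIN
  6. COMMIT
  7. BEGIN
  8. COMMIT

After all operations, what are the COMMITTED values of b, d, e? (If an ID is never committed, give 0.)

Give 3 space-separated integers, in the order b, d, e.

Initial committed: {d=15, e=7}
Op 1: UPDATE d=21 (auto-commit; committed d=21)
Op 2: UPDATE d=19 (auto-commit; committed d=19)
Op 3: UPDATE b=13 (auto-commit; committed b=13)
Op 4: UPDATE d=6 (auto-commit; committed d=6)
Op 5: BEGIN: in_txn=True, pending={}
Op 6: COMMIT: merged [] into committed; committed now {b=13, d=6, e=7}
Op 7: BEGIN: in_txn=True, pending={}
Op 8: COMMIT: merged [] into committed; committed now {b=13, d=6, e=7}
Final committed: {b=13, d=6, e=7}

Answer: 13 6 7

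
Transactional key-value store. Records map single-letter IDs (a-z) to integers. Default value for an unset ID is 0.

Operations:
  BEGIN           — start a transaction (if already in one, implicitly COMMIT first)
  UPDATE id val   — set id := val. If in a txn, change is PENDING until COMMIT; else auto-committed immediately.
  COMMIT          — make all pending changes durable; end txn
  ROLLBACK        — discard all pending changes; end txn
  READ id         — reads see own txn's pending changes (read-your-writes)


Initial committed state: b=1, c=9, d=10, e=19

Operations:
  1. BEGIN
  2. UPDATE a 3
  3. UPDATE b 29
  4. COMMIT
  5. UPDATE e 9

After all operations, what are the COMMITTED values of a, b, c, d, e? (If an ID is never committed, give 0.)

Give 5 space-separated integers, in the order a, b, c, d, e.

Answer: 3 29 9 10 9

Derivation:
Initial committed: {b=1, c=9, d=10, e=19}
Op 1: BEGIN: in_txn=True, pending={}
Op 2: UPDATE a=3 (pending; pending now {a=3})
Op 3: UPDATE b=29 (pending; pending now {a=3, b=29})
Op 4: COMMIT: merged ['a', 'b'] into committed; committed now {a=3, b=29, c=9, d=10, e=19}
Op 5: UPDATE e=9 (auto-commit; committed e=9)
Final committed: {a=3, b=29, c=9, d=10, e=9}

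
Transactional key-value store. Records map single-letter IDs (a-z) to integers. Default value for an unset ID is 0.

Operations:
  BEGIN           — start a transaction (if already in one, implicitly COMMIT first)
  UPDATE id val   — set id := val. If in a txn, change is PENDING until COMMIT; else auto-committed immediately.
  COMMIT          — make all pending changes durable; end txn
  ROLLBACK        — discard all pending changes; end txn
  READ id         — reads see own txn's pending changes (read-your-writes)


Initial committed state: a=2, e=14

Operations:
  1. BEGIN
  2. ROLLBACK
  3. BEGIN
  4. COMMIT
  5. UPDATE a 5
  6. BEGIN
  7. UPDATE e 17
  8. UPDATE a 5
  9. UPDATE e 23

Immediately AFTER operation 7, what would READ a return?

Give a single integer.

Initial committed: {a=2, e=14}
Op 1: BEGIN: in_txn=True, pending={}
Op 2: ROLLBACK: discarded pending []; in_txn=False
Op 3: BEGIN: in_txn=True, pending={}
Op 4: COMMIT: merged [] into committed; committed now {a=2, e=14}
Op 5: UPDATE a=5 (auto-commit; committed a=5)
Op 6: BEGIN: in_txn=True, pending={}
Op 7: UPDATE e=17 (pending; pending now {e=17})
After op 7: visible(a) = 5 (pending={e=17}, committed={a=5, e=14})

Answer: 5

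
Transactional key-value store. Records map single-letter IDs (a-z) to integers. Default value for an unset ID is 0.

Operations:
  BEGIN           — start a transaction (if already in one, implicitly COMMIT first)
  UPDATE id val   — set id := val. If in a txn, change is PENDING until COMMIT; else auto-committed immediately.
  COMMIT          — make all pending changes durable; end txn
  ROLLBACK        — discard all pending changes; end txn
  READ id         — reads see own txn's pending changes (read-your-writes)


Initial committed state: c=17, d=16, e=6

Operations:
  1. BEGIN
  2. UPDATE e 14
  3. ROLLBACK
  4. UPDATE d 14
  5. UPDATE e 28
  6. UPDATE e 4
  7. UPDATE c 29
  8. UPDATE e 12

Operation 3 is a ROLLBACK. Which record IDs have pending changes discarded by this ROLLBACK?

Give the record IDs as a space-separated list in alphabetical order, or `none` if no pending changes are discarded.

Answer: e

Derivation:
Initial committed: {c=17, d=16, e=6}
Op 1: BEGIN: in_txn=True, pending={}
Op 2: UPDATE e=14 (pending; pending now {e=14})
Op 3: ROLLBACK: discarded pending ['e']; in_txn=False
Op 4: UPDATE d=14 (auto-commit; committed d=14)
Op 5: UPDATE e=28 (auto-commit; committed e=28)
Op 6: UPDATE e=4 (auto-commit; committed e=4)
Op 7: UPDATE c=29 (auto-commit; committed c=29)
Op 8: UPDATE e=12 (auto-commit; committed e=12)
ROLLBACK at op 3 discards: ['e']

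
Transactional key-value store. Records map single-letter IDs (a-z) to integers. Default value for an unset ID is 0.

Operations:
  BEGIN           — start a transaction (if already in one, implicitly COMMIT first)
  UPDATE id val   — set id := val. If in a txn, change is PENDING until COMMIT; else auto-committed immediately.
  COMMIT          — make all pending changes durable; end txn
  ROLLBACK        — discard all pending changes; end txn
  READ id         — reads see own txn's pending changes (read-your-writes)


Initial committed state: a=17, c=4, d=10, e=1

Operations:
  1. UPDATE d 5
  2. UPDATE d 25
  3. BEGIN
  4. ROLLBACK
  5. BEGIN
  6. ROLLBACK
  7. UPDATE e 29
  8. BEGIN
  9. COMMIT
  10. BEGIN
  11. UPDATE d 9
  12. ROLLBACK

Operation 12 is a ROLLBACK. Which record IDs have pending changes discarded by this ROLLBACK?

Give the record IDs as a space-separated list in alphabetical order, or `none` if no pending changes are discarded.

Answer: d

Derivation:
Initial committed: {a=17, c=4, d=10, e=1}
Op 1: UPDATE d=5 (auto-commit; committed d=5)
Op 2: UPDATE d=25 (auto-commit; committed d=25)
Op 3: BEGIN: in_txn=True, pending={}
Op 4: ROLLBACK: discarded pending []; in_txn=False
Op 5: BEGIN: in_txn=True, pending={}
Op 6: ROLLBACK: discarded pending []; in_txn=False
Op 7: UPDATE e=29 (auto-commit; committed e=29)
Op 8: BEGIN: in_txn=True, pending={}
Op 9: COMMIT: merged [] into committed; committed now {a=17, c=4, d=25, e=29}
Op 10: BEGIN: in_txn=True, pending={}
Op 11: UPDATE d=9 (pending; pending now {d=9})
Op 12: ROLLBACK: discarded pending ['d']; in_txn=False
ROLLBACK at op 12 discards: ['d']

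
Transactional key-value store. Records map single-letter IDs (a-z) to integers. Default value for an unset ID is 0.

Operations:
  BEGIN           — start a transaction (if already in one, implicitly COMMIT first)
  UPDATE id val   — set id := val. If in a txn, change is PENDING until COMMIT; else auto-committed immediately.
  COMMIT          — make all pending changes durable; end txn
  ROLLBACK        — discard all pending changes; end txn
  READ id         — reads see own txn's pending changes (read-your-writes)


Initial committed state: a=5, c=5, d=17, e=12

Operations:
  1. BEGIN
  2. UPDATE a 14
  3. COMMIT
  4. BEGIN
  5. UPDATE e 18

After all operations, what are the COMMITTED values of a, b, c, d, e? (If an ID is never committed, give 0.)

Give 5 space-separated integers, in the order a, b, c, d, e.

Initial committed: {a=5, c=5, d=17, e=12}
Op 1: BEGIN: in_txn=True, pending={}
Op 2: UPDATE a=14 (pending; pending now {a=14})
Op 3: COMMIT: merged ['a'] into committed; committed now {a=14, c=5, d=17, e=12}
Op 4: BEGIN: in_txn=True, pending={}
Op 5: UPDATE e=18 (pending; pending now {e=18})
Final committed: {a=14, c=5, d=17, e=12}

Answer: 14 0 5 17 12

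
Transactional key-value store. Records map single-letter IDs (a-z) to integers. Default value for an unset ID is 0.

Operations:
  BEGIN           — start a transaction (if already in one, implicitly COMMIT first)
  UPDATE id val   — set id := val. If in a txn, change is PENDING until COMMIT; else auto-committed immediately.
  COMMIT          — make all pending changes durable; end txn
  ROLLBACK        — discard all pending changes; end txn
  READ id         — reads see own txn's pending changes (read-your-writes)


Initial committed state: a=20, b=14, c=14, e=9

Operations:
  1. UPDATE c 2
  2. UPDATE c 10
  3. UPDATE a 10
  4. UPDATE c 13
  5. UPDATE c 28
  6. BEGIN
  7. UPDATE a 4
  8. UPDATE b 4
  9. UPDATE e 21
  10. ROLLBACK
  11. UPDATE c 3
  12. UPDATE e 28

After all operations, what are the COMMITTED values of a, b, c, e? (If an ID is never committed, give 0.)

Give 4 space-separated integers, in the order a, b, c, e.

Initial committed: {a=20, b=14, c=14, e=9}
Op 1: UPDATE c=2 (auto-commit; committed c=2)
Op 2: UPDATE c=10 (auto-commit; committed c=10)
Op 3: UPDATE a=10 (auto-commit; committed a=10)
Op 4: UPDATE c=13 (auto-commit; committed c=13)
Op 5: UPDATE c=28 (auto-commit; committed c=28)
Op 6: BEGIN: in_txn=True, pending={}
Op 7: UPDATE a=4 (pending; pending now {a=4})
Op 8: UPDATE b=4 (pending; pending now {a=4, b=4})
Op 9: UPDATE e=21 (pending; pending now {a=4, b=4, e=21})
Op 10: ROLLBACK: discarded pending ['a', 'b', 'e']; in_txn=False
Op 11: UPDATE c=3 (auto-commit; committed c=3)
Op 12: UPDATE e=28 (auto-commit; committed e=28)
Final committed: {a=10, b=14, c=3, e=28}

Answer: 10 14 3 28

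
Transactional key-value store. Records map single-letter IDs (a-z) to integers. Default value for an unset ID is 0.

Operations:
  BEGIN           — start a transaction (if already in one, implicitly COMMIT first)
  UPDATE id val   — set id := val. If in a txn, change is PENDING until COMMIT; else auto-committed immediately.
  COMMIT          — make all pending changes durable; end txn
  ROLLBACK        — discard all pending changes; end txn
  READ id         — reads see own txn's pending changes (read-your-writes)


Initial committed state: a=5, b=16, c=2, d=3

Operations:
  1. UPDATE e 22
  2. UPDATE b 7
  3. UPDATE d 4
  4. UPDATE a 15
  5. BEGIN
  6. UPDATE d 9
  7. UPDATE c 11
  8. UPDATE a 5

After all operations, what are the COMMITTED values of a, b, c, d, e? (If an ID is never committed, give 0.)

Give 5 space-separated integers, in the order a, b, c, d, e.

Answer: 15 7 2 4 22

Derivation:
Initial committed: {a=5, b=16, c=2, d=3}
Op 1: UPDATE e=22 (auto-commit; committed e=22)
Op 2: UPDATE b=7 (auto-commit; committed b=7)
Op 3: UPDATE d=4 (auto-commit; committed d=4)
Op 4: UPDATE a=15 (auto-commit; committed a=15)
Op 5: BEGIN: in_txn=True, pending={}
Op 6: UPDATE d=9 (pending; pending now {d=9})
Op 7: UPDATE c=11 (pending; pending now {c=11, d=9})
Op 8: UPDATE a=5 (pending; pending now {a=5, c=11, d=9})
Final committed: {a=15, b=7, c=2, d=4, e=22}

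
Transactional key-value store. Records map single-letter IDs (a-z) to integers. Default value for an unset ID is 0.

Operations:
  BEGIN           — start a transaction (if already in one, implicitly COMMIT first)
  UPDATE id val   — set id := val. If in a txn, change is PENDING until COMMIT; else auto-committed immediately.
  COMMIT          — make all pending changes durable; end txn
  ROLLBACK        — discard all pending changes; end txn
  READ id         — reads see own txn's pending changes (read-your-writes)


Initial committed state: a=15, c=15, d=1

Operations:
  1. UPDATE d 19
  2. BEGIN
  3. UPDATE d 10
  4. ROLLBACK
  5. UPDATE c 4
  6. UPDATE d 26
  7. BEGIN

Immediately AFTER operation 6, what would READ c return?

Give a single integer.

Initial committed: {a=15, c=15, d=1}
Op 1: UPDATE d=19 (auto-commit; committed d=19)
Op 2: BEGIN: in_txn=True, pending={}
Op 3: UPDATE d=10 (pending; pending now {d=10})
Op 4: ROLLBACK: discarded pending ['d']; in_txn=False
Op 5: UPDATE c=4 (auto-commit; committed c=4)
Op 6: UPDATE d=26 (auto-commit; committed d=26)
After op 6: visible(c) = 4 (pending={}, committed={a=15, c=4, d=26})

Answer: 4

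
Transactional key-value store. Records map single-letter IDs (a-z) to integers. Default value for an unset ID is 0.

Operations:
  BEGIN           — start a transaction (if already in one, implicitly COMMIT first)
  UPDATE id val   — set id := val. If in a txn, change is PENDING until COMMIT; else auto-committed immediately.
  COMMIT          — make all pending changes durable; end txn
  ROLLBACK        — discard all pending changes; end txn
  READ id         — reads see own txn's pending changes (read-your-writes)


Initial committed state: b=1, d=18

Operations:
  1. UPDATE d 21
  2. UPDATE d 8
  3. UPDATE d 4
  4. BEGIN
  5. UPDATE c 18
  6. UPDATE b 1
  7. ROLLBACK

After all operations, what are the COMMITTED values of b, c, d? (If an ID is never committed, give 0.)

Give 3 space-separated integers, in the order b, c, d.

Initial committed: {b=1, d=18}
Op 1: UPDATE d=21 (auto-commit; committed d=21)
Op 2: UPDATE d=8 (auto-commit; committed d=8)
Op 3: UPDATE d=4 (auto-commit; committed d=4)
Op 4: BEGIN: in_txn=True, pending={}
Op 5: UPDATE c=18 (pending; pending now {c=18})
Op 6: UPDATE b=1 (pending; pending now {b=1, c=18})
Op 7: ROLLBACK: discarded pending ['b', 'c']; in_txn=False
Final committed: {b=1, d=4}

Answer: 1 0 4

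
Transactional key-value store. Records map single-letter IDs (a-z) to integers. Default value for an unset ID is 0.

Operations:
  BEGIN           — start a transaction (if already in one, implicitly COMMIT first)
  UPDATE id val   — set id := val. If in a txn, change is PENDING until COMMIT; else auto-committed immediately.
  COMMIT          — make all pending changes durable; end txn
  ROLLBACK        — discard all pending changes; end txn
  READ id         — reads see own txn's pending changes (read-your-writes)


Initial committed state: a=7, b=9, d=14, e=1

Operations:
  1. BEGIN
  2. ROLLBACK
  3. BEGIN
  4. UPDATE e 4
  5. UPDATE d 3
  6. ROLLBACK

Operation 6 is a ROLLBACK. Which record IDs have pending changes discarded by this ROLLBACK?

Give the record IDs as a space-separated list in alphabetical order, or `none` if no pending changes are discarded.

Initial committed: {a=7, b=9, d=14, e=1}
Op 1: BEGIN: in_txn=True, pending={}
Op 2: ROLLBACK: discarded pending []; in_txn=False
Op 3: BEGIN: in_txn=True, pending={}
Op 4: UPDATE e=4 (pending; pending now {e=4})
Op 5: UPDATE d=3 (pending; pending now {d=3, e=4})
Op 6: ROLLBACK: discarded pending ['d', 'e']; in_txn=False
ROLLBACK at op 6 discards: ['d', 'e']

Answer: d e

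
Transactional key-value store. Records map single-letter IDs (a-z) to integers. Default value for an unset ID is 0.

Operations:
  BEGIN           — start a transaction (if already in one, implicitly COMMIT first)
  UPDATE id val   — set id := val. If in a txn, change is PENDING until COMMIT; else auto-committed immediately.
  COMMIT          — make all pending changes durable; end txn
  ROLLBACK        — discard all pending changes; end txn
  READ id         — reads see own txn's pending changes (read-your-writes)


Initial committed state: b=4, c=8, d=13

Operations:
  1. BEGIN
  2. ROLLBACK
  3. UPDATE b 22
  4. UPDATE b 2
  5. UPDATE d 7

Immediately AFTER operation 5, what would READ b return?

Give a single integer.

Initial committed: {b=4, c=8, d=13}
Op 1: BEGIN: in_txn=True, pending={}
Op 2: ROLLBACK: discarded pending []; in_txn=False
Op 3: UPDATE b=22 (auto-commit; committed b=22)
Op 4: UPDATE b=2 (auto-commit; committed b=2)
Op 5: UPDATE d=7 (auto-commit; committed d=7)
After op 5: visible(b) = 2 (pending={}, committed={b=2, c=8, d=7})

Answer: 2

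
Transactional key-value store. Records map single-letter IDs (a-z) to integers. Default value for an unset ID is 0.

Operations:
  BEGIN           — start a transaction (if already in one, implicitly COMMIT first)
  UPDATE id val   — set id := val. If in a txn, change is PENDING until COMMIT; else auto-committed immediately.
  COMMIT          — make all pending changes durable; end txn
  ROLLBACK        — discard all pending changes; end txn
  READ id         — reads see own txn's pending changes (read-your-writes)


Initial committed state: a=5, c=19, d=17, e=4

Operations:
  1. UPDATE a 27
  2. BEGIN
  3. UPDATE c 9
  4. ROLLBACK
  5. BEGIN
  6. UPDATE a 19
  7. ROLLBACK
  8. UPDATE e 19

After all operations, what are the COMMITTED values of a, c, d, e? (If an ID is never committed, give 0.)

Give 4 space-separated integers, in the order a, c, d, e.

Answer: 27 19 17 19

Derivation:
Initial committed: {a=5, c=19, d=17, e=4}
Op 1: UPDATE a=27 (auto-commit; committed a=27)
Op 2: BEGIN: in_txn=True, pending={}
Op 3: UPDATE c=9 (pending; pending now {c=9})
Op 4: ROLLBACK: discarded pending ['c']; in_txn=False
Op 5: BEGIN: in_txn=True, pending={}
Op 6: UPDATE a=19 (pending; pending now {a=19})
Op 7: ROLLBACK: discarded pending ['a']; in_txn=False
Op 8: UPDATE e=19 (auto-commit; committed e=19)
Final committed: {a=27, c=19, d=17, e=19}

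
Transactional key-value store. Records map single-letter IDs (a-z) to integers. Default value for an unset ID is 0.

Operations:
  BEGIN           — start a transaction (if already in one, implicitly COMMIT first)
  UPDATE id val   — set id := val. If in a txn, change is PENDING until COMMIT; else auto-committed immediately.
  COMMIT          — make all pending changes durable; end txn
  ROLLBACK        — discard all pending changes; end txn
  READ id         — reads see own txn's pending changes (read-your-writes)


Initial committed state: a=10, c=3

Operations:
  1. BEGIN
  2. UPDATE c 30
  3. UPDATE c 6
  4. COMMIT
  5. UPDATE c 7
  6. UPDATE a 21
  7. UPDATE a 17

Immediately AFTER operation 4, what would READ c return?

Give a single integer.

Initial committed: {a=10, c=3}
Op 1: BEGIN: in_txn=True, pending={}
Op 2: UPDATE c=30 (pending; pending now {c=30})
Op 3: UPDATE c=6 (pending; pending now {c=6})
Op 4: COMMIT: merged ['c'] into committed; committed now {a=10, c=6}
After op 4: visible(c) = 6 (pending={}, committed={a=10, c=6})

Answer: 6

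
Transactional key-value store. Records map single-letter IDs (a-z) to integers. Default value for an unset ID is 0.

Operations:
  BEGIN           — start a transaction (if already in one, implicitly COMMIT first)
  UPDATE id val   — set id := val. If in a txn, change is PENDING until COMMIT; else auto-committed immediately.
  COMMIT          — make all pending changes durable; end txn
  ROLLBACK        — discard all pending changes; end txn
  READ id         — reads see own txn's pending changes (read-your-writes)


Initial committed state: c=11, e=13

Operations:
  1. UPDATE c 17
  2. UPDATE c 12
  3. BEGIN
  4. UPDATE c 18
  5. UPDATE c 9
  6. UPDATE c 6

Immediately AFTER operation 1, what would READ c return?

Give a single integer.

Answer: 17

Derivation:
Initial committed: {c=11, e=13}
Op 1: UPDATE c=17 (auto-commit; committed c=17)
After op 1: visible(c) = 17 (pending={}, committed={c=17, e=13})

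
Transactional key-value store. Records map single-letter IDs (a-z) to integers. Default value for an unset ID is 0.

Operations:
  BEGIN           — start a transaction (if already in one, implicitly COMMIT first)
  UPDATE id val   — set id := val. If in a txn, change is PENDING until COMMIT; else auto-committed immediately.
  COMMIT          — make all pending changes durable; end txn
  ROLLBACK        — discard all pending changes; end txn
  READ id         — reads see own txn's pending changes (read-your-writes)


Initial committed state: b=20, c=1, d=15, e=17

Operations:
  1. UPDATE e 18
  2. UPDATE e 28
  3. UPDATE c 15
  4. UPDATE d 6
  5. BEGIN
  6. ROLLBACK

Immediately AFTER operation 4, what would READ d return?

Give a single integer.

Initial committed: {b=20, c=1, d=15, e=17}
Op 1: UPDATE e=18 (auto-commit; committed e=18)
Op 2: UPDATE e=28 (auto-commit; committed e=28)
Op 3: UPDATE c=15 (auto-commit; committed c=15)
Op 4: UPDATE d=6 (auto-commit; committed d=6)
After op 4: visible(d) = 6 (pending={}, committed={b=20, c=15, d=6, e=28})

Answer: 6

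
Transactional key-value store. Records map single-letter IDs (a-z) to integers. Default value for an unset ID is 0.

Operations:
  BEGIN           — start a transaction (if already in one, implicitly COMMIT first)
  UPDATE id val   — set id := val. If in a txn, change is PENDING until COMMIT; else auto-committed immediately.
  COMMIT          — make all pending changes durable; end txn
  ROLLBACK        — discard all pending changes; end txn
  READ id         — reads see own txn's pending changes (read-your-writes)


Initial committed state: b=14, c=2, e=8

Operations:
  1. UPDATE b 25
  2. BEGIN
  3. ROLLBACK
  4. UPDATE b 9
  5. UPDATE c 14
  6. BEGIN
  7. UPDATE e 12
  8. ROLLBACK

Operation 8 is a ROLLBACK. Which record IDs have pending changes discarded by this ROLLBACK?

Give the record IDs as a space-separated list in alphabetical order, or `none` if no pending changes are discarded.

Answer: e

Derivation:
Initial committed: {b=14, c=2, e=8}
Op 1: UPDATE b=25 (auto-commit; committed b=25)
Op 2: BEGIN: in_txn=True, pending={}
Op 3: ROLLBACK: discarded pending []; in_txn=False
Op 4: UPDATE b=9 (auto-commit; committed b=9)
Op 5: UPDATE c=14 (auto-commit; committed c=14)
Op 6: BEGIN: in_txn=True, pending={}
Op 7: UPDATE e=12 (pending; pending now {e=12})
Op 8: ROLLBACK: discarded pending ['e']; in_txn=False
ROLLBACK at op 8 discards: ['e']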